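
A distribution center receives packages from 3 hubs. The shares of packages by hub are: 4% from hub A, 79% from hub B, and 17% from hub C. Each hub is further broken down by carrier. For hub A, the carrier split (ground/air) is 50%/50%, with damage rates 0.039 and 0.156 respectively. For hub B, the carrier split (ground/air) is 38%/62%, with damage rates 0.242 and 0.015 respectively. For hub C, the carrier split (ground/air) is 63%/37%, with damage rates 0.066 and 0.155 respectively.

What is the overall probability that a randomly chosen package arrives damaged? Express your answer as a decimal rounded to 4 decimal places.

P(D) ≈ 0.1007

P(D|A) = 0.5·0.039 + 0.5·0.156 = 0.0195 + 0.078 = 0.0975
P(D|B) = 0.38·0.242 + 0.62·0.015 = 0.09196 + 0.0093 = 0.10126
P(D|C) = 0.63·0.066 + 0.37·0.155 = 0.04158 + 0.05735 = 0.09893
Then overall,
P(D) = 0.04·0.0975 + 0.79·0.10126 + 0.17·0.09893
      = 0.0039 + 0.0799954 + 0.0168181 = 0.1007135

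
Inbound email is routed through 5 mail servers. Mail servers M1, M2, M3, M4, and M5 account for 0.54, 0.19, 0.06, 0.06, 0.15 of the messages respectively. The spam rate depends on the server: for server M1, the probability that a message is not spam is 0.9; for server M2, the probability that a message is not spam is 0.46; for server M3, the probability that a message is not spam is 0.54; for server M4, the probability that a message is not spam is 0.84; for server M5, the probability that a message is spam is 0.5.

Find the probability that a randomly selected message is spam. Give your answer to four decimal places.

P(S|M1) = 1 − 0.9 = 0.1.
P(S|M2) = 1 − 0.46 = 0.54.
P(S|M3) = 1 − 0.54 = 0.46.
P(S|M4) = 1 − 0.84 = 0.16.
By the law of total probability,
P(S) = P(S|M1)·P(M1) + P(S|M2)·P(M2) + P(S|M3)·P(M3) + P(S|M4)·P(M4) + P(S|M5)·P(M5)
      = 0.1·0.54 + 0.54·0.19 + 0.46·0.06 + 0.16·0.06 + 0.5·0.15
      = 0.054 + 0.1026 + 0.0276 + 0.0096 + 0.075 = 0.2688

0.2688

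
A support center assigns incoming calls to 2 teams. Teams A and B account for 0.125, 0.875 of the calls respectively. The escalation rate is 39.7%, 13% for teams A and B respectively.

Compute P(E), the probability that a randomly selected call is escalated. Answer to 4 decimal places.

P(E) = P(E|A)·P(A) + P(E|B)·P(B)
      = 0.397·0.125 + 0.13·0.875
      = 0.049625 + 0.11375 = 0.163375

P(E) ≈ 0.1634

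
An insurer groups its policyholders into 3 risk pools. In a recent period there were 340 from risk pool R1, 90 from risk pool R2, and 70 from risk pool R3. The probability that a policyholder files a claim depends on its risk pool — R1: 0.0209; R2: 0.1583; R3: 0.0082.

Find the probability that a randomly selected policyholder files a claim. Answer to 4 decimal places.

Total: 340 + 90 + 70 = 500.
P(R1) = 340/500 = 0.68. P(R2) = 90/500 = 0.18. P(R3) = 70/500 = 0.14.
Using total probability over the partition,
P(C) = P(C|R1)·P(R1) + P(C|R2)·P(R2) + P(C|R3)·P(R3)
      = 0.0209·0.68 + 0.1583·0.18 + 0.0082·0.14
      = 0.014212 + 0.028494 + 0.001148 = 0.043854

P(C) ≈ 0.0439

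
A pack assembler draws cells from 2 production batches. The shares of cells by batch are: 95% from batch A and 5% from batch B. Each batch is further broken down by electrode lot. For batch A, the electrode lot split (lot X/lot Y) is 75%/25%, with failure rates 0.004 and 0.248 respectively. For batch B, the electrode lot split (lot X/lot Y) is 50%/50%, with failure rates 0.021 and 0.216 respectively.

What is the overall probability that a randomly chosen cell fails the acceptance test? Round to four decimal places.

0.0677

P(F|A) = 0.75·0.004 + 0.25·0.248 = 0.003 + 0.062 = 0.065
P(F|B) = 0.5·0.021 + 0.5·0.216 = 0.0105 + 0.108 = 0.1185
By total probability over the outer partition,
P(F) = 0.95·0.065 + 0.05·0.1185
      = 0.06175 + 0.005925 = 0.067675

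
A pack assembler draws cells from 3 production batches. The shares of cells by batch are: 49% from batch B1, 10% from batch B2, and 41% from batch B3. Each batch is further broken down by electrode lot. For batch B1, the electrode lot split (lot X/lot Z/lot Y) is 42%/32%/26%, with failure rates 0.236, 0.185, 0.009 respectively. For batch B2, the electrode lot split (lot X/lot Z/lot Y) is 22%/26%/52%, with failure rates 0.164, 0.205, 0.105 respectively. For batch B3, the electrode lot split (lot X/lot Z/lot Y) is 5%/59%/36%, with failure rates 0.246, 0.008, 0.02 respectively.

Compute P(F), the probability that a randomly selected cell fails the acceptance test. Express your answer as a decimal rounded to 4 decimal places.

P(F|B1) = 0.42·0.236 + 0.32·0.185 + 0.26·0.009 = 0.09912 + 0.0592 + 0.00234 = 0.16066
P(F|B2) = 0.22·0.164 + 0.26·0.205 + 0.52·0.105 = 0.03608 + 0.0533 + 0.0546 = 0.14398
P(F|B3) = 0.05·0.246 + 0.59·0.008 + 0.36·0.02 = 0.0123 + 0.00472 + 0.0072 = 0.02422
Then overall,
P(F) = 0.49·0.16066 + 0.1·0.14398 + 0.41·0.02422
      = 0.0787234 + 0.014398 + 0.0099302 = 0.1030516

P(F) ≈ 0.1031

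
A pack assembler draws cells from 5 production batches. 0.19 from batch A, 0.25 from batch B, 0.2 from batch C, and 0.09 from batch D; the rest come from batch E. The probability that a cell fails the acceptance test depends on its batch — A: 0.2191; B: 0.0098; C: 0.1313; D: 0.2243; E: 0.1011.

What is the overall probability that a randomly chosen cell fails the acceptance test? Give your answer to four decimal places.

0.1178

P(E) = 1 − (0.19 + 0.25 + 0.2 + 0.09) = 0.27.
P(F) = P(F|A)·P(A) + P(F|B)·P(B) + P(F|C)·P(C) + P(F|D)·P(D) + P(F|E)·P(E)
      = 0.2191·0.19 + 0.0098·0.25 + 0.1313·0.2 + 0.2243·0.09 + 0.1011·0.27
      = 0.041629 + 0.00245 + 0.02626 + 0.020187 + 0.027297 = 0.117823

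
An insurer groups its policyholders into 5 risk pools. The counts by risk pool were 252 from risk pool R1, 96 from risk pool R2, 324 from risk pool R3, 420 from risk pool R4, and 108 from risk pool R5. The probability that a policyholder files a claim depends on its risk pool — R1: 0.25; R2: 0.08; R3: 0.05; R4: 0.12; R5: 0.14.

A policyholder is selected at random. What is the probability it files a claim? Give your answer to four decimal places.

Total: 252 + 96 + 324 + 420 + 108 = 1200.
P(R1) = 252/1200 = 0.21. P(R2) = 96/1200 = 0.08. P(R3) = 324/1200 = 0.27. P(R4) = 420/1200 = 0.35. P(R5) = 108/1200 = 0.09.
By the law of total probability,
P(C) = P(C|R1)·P(R1) + P(C|R2)·P(R2) + P(C|R3)·P(R3) + P(C|R4)·P(R4) + P(C|R5)·P(R5)
      = 0.25·0.21 + 0.08·0.08 + 0.05·0.27 + 0.12·0.35 + 0.14·0.09
      = 0.0525 + 0.0064 + 0.0135 + 0.042 + 0.0126 = 0.127

P(C) ≈ 0.1270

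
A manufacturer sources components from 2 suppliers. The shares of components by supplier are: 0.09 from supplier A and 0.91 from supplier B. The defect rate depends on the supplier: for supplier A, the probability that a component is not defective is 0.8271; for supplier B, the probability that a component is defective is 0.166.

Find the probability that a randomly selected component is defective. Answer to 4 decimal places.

P(D|A) = 1 − 0.8271 = 0.1729.
P(D) = P(D|A)·P(A) + P(D|B)·P(B)
      = 0.1729·0.09 + 0.166·0.91
      = 0.015561 + 0.15106 = 0.166621

0.1666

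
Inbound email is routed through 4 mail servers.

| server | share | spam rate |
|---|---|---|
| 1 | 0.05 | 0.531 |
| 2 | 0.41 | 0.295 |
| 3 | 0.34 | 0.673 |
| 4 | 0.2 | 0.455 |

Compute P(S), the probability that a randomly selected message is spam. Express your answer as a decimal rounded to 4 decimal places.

0.4673

P(S) = P(S|1)·P(1) + P(S|2)·P(2) + P(S|3)·P(3) + P(S|4)·P(4)
      = 0.531·0.05 + 0.295·0.41 + 0.673·0.34 + 0.455·0.2
      = 0.02655 + 0.12095 + 0.22882 + 0.091 = 0.46732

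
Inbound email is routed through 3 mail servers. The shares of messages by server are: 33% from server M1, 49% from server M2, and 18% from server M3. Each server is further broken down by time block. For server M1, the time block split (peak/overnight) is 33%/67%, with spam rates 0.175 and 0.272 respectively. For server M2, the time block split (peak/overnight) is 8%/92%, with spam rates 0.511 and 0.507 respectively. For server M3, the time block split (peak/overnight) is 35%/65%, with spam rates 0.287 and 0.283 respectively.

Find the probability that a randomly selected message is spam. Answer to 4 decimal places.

P(S) ≈ 0.3790

P(S|M1) = 0.33·0.175 + 0.67·0.272 = 0.05775 + 0.18224 = 0.23999
P(S|M2) = 0.08·0.511 + 0.92·0.507 = 0.04088 + 0.46644 = 0.50732
P(S|M3) = 0.35·0.287 + 0.65·0.283 = 0.10045 + 0.18395 = 0.2844
By total probability over the outer partition,
P(S) = 0.33·0.23999 + 0.49·0.50732 + 0.18·0.2844
      = 0.0791967 + 0.2485868 + 0.051192 = 0.3789755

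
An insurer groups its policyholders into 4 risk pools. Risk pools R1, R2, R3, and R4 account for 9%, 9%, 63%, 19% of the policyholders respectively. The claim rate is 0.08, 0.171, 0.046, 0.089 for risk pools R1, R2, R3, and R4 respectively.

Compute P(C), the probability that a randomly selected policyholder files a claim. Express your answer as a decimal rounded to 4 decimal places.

0.0685

P(C) = P(C|R1)·P(R1) + P(C|R2)·P(R2) + P(C|R3)·P(R3) + P(C|R4)·P(R4)
      = 0.08·0.09 + 0.171·0.09 + 0.046·0.63 + 0.089·0.19
      = 0.0072 + 0.01539 + 0.02898 + 0.01691 = 0.06848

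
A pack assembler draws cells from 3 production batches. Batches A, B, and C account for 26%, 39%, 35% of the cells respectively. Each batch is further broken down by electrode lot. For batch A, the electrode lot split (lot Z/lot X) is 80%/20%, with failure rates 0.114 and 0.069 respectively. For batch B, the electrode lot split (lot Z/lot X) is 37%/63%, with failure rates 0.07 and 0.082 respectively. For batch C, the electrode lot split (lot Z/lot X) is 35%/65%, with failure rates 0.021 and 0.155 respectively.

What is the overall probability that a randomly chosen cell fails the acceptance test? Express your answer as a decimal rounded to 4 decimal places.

P(F) ≈ 0.0954

P(F|A) = 0.8·0.114 + 0.2·0.069 = 0.0912 + 0.0138 = 0.105
P(F|B) = 0.37·0.07 + 0.63·0.082 = 0.0259 + 0.05166 = 0.07756
P(F|C) = 0.35·0.021 + 0.65·0.155 = 0.00735 + 0.10075 = 0.1081
Then overall,
P(F) = 0.26·0.105 + 0.39·0.07756 + 0.35·0.1081
      = 0.0273 + 0.0302484 + 0.037835 = 0.0953834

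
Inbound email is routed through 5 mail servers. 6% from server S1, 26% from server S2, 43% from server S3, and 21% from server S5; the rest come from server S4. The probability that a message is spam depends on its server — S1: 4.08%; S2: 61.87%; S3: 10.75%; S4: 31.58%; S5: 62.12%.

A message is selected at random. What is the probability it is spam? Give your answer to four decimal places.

P(S4) = 1 − (0.06 + 0.26 + 0.43 + 0.21) = 0.04.
P(S) = P(S|S1)·P(S1) + P(S|S2)·P(S2) + P(S|S3)·P(S3) + P(S|S4)·P(S4) + P(S|S5)·P(S5)
      = 0.0408·0.06 + 0.6187·0.26 + 0.1075·0.43 + 0.3158·0.04 + 0.6212·0.21
      = 0.002448 + 0.160862 + 0.046225 + 0.012632 + 0.130452 = 0.352619

0.3526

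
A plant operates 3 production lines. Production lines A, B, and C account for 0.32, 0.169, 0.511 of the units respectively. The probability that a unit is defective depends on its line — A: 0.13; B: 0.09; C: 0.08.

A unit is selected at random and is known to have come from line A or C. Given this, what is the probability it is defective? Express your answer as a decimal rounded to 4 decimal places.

Let S = {A, C}.
P(S) = 0.32 + 0.511 = 0.831.
P(D ∩ S) = 0.13·0.32 + 0.08·0.511 = 0.0416 + 0.04088 = 0.08248.
P(D | S) = 0.08248 / 0.831 = 0.099254…

0.0993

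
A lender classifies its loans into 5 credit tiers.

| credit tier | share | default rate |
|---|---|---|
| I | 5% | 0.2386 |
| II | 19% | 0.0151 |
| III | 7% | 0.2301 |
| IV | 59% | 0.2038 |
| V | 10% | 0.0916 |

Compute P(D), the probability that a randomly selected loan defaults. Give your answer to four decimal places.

By the law of total probability,
P(D) = P(D|I)·P(I) + P(D|II)·P(II) + P(D|III)·P(III) + P(D|IV)·P(IV) + P(D|V)·P(V)
      = 0.2386·0.05 + 0.0151·0.19 + 0.2301·0.07 + 0.2038·0.59 + 0.0916·0.1
      = 0.01193 + 0.002869 + 0.016107 + 0.120242 + 0.00916 = 0.160308

P(D) ≈ 0.1603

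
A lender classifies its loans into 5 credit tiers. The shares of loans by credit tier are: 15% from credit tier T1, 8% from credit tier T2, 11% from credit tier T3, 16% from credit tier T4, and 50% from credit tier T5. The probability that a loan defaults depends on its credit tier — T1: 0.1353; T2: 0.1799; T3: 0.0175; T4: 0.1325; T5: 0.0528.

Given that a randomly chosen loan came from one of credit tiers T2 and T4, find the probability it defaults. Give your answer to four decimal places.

Let S = {T2, T4}.
P(S) = 0.08 + 0.16 = 0.24.
P(D ∩ S) = 0.1799·0.08 + 0.1325·0.16 = 0.014392 + 0.0212 = 0.035592.
P(D | S) = 0.035592 / 0.24 = 0.148300…

0.1483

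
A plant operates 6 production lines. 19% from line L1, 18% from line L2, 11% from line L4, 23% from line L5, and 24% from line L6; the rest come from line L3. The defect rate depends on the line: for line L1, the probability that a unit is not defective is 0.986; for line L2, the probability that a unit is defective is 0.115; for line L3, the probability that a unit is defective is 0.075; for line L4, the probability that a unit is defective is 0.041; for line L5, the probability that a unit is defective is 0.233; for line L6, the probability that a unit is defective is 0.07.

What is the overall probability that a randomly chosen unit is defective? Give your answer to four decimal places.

P(D) ≈ 0.1020

P(L3) = 1 − (0.19 + 0.18 + 0.11 + 0.23 + 0.24) = 0.05.
P(D|L1) = 1 − 0.986 = 0.014.
P(D) = P(D|L1)·P(L1) + P(D|L2)·P(L2) + P(D|L3)·P(L3) + P(D|L4)·P(L4) + P(D|L5)·P(L5) + P(D|L6)·P(L6)
      = 0.014·0.19 + 0.115·0.18 + 0.075·0.05 + 0.041·0.11 + 0.233·0.23 + 0.07·0.24
      = 0.00266 + 0.0207 + 0.00375 + 0.00451 + 0.05359 + 0.0168 = 0.10201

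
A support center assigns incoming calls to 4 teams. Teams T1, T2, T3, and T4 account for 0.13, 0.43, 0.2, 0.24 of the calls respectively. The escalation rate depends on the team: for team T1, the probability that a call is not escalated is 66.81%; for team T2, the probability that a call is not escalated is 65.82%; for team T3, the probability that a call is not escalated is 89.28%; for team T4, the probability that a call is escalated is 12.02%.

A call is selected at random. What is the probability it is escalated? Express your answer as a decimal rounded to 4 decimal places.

P(E) ≈ 0.2404

P(E|T1) = 1 − 0.6681 = 0.3319.
P(E|T2) = 1 − 0.6582 = 0.3418.
P(E|T3) = 1 − 0.8928 = 0.1072.
P(E) = P(E|T1)·P(T1) + P(E|T2)·P(T2) + P(E|T3)·P(T3) + P(E|T4)·P(T4)
      = 0.3319·0.13 + 0.3418·0.43 + 0.1072·0.2 + 0.1202·0.24
      = 0.043147 + 0.146974 + 0.02144 + 0.028848 = 0.240409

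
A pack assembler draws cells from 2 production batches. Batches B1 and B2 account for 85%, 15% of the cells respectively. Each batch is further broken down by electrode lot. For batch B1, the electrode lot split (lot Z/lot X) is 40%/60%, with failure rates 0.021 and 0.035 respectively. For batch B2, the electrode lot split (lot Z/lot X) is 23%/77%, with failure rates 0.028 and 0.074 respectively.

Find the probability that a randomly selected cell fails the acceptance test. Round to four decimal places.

P(F) ≈ 0.0345

P(F|B1) = 0.4·0.021 + 0.6·0.035 = 0.0084 + 0.021 = 0.0294
P(F|B2) = 0.23·0.028 + 0.77·0.074 = 0.00644 + 0.05698 = 0.06342
Then overall,
P(F) = 0.85·0.0294 + 0.15·0.06342
      = 0.02499 + 0.009513 = 0.034503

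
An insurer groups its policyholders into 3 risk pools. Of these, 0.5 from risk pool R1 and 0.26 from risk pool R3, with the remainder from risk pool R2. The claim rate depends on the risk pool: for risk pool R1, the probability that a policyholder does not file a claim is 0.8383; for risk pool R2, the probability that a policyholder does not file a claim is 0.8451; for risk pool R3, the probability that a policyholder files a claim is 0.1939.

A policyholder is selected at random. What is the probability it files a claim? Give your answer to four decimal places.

P(R2) = 1 − (0.5 + 0.26) = 0.24.
P(C|R1) = 1 − 0.8383 = 0.1617.
P(C|R2) = 1 − 0.8451 = 0.1549.
P(C) = P(C|R1)·P(R1) + P(C|R2)·P(R2) + P(C|R3)·P(R3)
      = 0.1617·0.5 + 0.1549·0.24 + 0.1939·0.26
      = 0.08085 + 0.037176 + 0.050414 = 0.16844

0.1684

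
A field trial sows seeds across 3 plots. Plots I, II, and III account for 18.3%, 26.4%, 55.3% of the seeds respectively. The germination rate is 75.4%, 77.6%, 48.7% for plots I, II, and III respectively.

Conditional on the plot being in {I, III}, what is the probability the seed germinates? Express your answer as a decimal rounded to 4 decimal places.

Let S = {I, III}.
P(S) = 0.183 + 0.553 = 0.736.
P(G ∩ S) = 0.754·0.183 + 0.487·0.553 = 0.137982 + 0.269311 = 0.407293.
P(G | S) = 0.407293 / 0.736 = 0.553387…

P(G|S) ≈ 0.5534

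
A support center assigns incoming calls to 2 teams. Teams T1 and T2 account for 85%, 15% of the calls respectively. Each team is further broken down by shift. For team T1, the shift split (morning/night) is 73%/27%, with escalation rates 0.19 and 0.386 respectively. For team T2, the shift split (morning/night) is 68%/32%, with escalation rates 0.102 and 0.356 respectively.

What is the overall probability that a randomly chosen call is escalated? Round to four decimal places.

P(E) ≈ 0.2340

P(E|T1) = 0.73·0.19 + 0.27·0.386 = 0.1387 + 0.10422 = 0.24292
P(E|T2) = 0.68·0.102 + 0.32·0.356 = 0.06936 + 0.11392 = 0.18328
By total probability over the outer partition,
P(E) = 0.85·0.24292 + 0.15·0.18328
      = 0.206482 + 0.027492 = 0.233974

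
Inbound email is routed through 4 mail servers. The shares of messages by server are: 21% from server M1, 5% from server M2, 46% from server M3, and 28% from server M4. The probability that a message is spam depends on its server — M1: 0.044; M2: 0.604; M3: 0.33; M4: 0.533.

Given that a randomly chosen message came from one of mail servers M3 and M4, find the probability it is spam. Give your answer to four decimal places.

Let J = {M3, M4}.
P(J) = 0.46 + 0.28 = 0.74.
P(S ∩ J) = 0.33·0.46 + 0.533·0.28 = 0.1518 + 0.14924 = 0.30104.
P(S | J) = 0.30104 / 0.74 = 0.406811…

0.4068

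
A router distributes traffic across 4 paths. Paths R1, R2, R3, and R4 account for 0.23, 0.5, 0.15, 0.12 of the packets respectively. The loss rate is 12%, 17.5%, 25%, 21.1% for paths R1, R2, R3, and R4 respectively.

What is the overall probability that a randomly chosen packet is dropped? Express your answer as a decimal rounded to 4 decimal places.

P(L) ≈ 0.1779

P(L) = P(L|R1)·P(R1) + P(L|R2)·P(R2) + P(L|R3)·P(R3) + P(L|R4)·P(R4)
      = 0.12·0.23 + 0.175·0.5 + 0.25·0.15 + 0.211·0.12
      = 0.0276 + 0.0875 + 0.0375 + 0.02532 = 0.17792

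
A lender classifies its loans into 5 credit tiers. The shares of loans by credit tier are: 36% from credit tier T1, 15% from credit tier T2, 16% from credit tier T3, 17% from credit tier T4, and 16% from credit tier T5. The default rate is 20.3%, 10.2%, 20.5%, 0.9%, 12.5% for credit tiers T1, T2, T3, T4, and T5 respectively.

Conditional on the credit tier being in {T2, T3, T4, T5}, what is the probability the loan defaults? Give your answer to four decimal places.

0.1088

Let S = {T2, T3, T4, T5}.
P(S) = 0.15 + 0.16 + 0.17 + 0.16 = 0.64.
P(D ∩ S) = 0.102·0.15 + 0.205·0.16 + 0.009·0.17 + 0.125·0.16 = 0.0153 + 0.0328 + 0.00153 + 0.02 = 0.06963.
P(D | S) = 0.06963 / 0.64 = 0.108797…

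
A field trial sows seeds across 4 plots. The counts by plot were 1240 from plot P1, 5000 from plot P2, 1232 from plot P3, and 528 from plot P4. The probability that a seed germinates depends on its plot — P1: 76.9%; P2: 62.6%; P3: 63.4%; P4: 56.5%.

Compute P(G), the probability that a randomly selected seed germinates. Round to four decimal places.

Total: 1240 + 5000 + 1232 + 528 = 8000.
P(P1) = 1240/8000 = 0.155. P(P2) = 5000/8000 = 0.625. P(P3) = 1232/8000 = 0.154. P(P4) = 528/8000 = 0.066.
Using total probability over the partition,
P(G) = P(G|P1)·P(P1) + P(G|P2)·P(P2) + P(G|P3)·P(P3) + P(G|P4)·P(P4)
      = 0.769·0.155 + 0.626·0.625 + 0.634·0.154 + 0.565·0.066
      = 0.119195 + 0.39125 + 0.097636 + 0.03729 = 0.645371

0.6454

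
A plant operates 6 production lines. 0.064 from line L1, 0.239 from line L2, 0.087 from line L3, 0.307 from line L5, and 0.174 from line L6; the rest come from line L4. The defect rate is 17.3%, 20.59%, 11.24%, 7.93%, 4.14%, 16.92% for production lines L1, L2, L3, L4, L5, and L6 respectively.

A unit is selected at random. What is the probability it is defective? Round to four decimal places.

P(L4) = 1 − (0.064 + 0.239 + 0.087 + 0.307 + 0.174) = 0.129.
P(D) = P(D|L1)·P(L1) + P(D|L2)·P(L2) + P(D|L3)·P(L3) + P(D|L4)·P(L4) + P(D|L5)·P(L5) + P(D|L6)·P(L6)
      = 0.173·0.064 + 0.2059·0.239 + 0.1124·0.087 + 0.0793·0.129 + 0.0414·0.307 + 0.1692·0.174
      = 0.011072 + 0.0492101 + 0.0097788 + 0.0102297 + 0.0127098 + 0.0294408 = 0.1224412

P(D) ≈ 0.1224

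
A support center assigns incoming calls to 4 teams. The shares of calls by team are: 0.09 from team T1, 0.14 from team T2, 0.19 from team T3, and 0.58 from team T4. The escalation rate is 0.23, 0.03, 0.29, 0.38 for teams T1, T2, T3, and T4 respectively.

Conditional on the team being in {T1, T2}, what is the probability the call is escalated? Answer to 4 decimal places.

P(E|S) ≈ 0.1083

Let S = {T1, T2}.
P(S) = 0.09 + 0.14 = 0.23.
P(E ∩ S) = 0.23·0.09 + 0.03·0.14 = 0.0207 + 0.0042 = 0.0249.
P(E | S) = 0.0249 / 0.23 = 0.108261…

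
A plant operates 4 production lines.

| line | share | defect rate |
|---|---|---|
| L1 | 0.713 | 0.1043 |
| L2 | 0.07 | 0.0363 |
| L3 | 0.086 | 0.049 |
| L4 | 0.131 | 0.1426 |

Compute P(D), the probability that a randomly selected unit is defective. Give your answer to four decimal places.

0.0998

P(D) = P(D|L1)·P(L1) + P(D|L2)·P(L2) + P(D|L3)·P(L3) + P(D|L4)·P(L4)
      = 0.1043·0.713 + 0.0363·0.07 + 0.049·0.086 + 0.1426·0.131
      = 0.0743659 + 0.002541 + 0.004214 + 0.0186806 = 0.0998015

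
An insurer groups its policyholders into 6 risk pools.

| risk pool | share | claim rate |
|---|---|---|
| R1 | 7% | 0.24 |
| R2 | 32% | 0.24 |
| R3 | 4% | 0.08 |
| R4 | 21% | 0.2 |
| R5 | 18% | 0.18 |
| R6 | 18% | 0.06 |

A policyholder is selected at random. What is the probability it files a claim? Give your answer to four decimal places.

P(C) = P(C|R1)·P(R1) + P(C|R2)·P(R2) + P(C|R3)·P(R3) + P(C|R4)·P(R4) + P(C|R5)·P(R5) + P(C|R6)·P(R6)
      = 0.24·0.07 + 0.24·0.32 + 0.08·0.04 + 0.2·0.21 + 0.18·0.18 + 0.06·0.18
      = 0.0168 + 0.0768 + 0.0032 + 0.042 + 0.0324 + 0.0108 = 0.182

P(C) ≈ 0.1820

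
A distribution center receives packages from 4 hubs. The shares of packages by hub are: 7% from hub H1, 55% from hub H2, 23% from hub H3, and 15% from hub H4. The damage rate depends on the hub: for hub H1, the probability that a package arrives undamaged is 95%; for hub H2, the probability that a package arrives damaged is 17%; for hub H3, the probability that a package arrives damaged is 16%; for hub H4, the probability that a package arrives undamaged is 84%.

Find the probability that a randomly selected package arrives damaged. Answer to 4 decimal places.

P(D) ≈ 0.1578

P(D|H1) = 1 − 0.95 = 0.05.
P(D|H4) = 1 − 0.84 = 0.16.
P(D) = P(D|H1)·P(H1) + P(D|H2)·P(H2) + P(D|H3)·P(H3) + P(D|H4)·P(H4)
      = 0.05·0.07 + 0.17·0.55 + 0.16·0.23 + 0.16·0.15
      = 0.0035 + 0.0935 + 0.0368 + 0.024 = 0.1578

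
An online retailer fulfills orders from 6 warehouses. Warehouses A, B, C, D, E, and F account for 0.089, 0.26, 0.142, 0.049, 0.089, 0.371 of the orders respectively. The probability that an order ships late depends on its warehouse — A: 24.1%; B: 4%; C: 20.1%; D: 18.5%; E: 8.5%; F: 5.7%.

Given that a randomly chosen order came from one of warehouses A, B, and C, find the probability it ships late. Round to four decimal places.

Let S = {A, B, C}.
P(S) = 0.089 + 0.26 + 0.142 = 0.491.
P(L ∩ S) = 0.241·0.089 + 0.04·0.26 + 0.201·0.142 = 0.021449 + 0.0104 + 0.028542 = 0.060391.
P(L | S) = 0.060391 / 0.491 = 0.122996…

P(L|S) ≈ 0.1230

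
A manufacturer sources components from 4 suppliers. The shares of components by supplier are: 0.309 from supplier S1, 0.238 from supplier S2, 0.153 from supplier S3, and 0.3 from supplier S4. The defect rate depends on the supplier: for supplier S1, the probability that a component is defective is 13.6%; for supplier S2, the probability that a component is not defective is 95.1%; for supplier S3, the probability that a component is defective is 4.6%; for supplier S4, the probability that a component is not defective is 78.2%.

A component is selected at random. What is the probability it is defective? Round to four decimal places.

P(D) ≈ 0.1261

P(D|S2) = 1 − 0.951 = 0.049.
P(D|S4) = 1 − 0.782 = 0.218.
Summing over the partition,
P(D) = P(D|S1)·P(S1) + P(D|S2)·P(S2) + P(D|S3)·P(S3) + P(D|S4)·P(S4)
      = 0.136·0.309 + 0.049·0.238 + 0.046·0.153 + 0.218·0.3
      = 0.042024 + 0.011662 + 0.007038 + 0.0654 = 0.126124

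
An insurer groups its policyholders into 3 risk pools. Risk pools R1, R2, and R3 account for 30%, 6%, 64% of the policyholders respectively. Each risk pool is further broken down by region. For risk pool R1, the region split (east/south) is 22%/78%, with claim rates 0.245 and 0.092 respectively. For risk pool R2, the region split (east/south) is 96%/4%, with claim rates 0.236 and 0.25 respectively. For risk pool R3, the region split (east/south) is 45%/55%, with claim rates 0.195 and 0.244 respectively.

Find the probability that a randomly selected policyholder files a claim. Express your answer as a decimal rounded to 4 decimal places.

P(C|R1) = 0.22·0.245 + 0.78·0.092 = 0.0539 + 0.07176 = 0.12566
P(C|R2) = 0.96·0.236 + 0.04·0.25 = 0.22656 + 0.01 = 0.23656
P(C|R3) = 0.45·0.195 + 0.55·0.244 = 0.08775 + 0.1342 = 0.22195
By total probability over the outer partition,
P(C) = 0.3·0.12566 + 0.06·0.23656 + 0.64·0.22195
      = 0.037698 + 0.0141936 + 0.142048 = 0.1939396

P(C) ≈ 0.1939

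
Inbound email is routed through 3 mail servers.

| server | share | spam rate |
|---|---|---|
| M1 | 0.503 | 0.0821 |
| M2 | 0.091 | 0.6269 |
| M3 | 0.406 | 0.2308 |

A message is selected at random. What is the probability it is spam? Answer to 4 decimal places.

P(S) = P(S|M1)·P(M1) + P(S|M2)·P(M2) + P(S|M3)·P(M3)
      = 0.0821·0.503 + 0.6269·0.091 + 0.2308·0.406
      = 0.0412963 + 0.0570479 + 0.0937048 = 0.192049

0.1920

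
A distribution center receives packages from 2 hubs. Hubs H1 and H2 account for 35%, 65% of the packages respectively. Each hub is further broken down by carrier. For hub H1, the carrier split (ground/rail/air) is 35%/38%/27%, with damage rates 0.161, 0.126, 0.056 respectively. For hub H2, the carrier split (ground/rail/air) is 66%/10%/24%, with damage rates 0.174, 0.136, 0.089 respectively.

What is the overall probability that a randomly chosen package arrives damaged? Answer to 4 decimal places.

0.1391

P(D|H1) = 0.35·0.161 + 0.38·0.126 + 0.27·0.056 = 0.05635 + 0.04788 + 0.01512 = 0.11935
P(D|H2) = 0.66·0.174 + 0.1·0.136 + 0.24·0.089 = 0.11484 + 0.0136 + 0.02136 = 0.1498
Then overall,
P(D) = 0.35·0.11935 + 0.65·0.1498
      = 0.0417725 + 0.09737 = 0.1391425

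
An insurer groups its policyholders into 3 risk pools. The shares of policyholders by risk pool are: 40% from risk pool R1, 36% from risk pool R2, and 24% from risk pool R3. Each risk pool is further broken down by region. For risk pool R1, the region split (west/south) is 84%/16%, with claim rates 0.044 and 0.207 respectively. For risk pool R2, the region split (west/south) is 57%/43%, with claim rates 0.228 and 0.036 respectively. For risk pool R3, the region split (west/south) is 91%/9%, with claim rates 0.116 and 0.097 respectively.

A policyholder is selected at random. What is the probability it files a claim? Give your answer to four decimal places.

0.1078

P(C|R1) = 0.84·0.044 + 0.16·0.207 = 0.03696 + 0.03312 = 0.07008
P(C|R2) = 0.57·0.228 + 0.43·0.036 = 0.12996 + 0.01548 = 0.14544
P(C|R3) = 0.91·0.116 + 0.09·0.097 = 0.10556 + 0.00873 = 0.11429
Then overall,
P(C) = 0.4·0.07008 + 0.36·0.14544 + 0.24·0.11429
      = 0.028032 + 0.0523584 + 0.0274296 = 0.10782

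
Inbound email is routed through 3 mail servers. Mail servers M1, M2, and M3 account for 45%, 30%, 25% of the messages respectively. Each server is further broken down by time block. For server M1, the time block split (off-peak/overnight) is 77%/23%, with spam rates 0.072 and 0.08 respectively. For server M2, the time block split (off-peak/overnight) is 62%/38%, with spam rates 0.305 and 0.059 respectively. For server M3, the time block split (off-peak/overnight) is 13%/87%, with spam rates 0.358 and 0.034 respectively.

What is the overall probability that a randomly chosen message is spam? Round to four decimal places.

0.1157

P(S|M1) = 0.77·0.072 + 0.23·0.08 = 0.05544 + 0.0184 = 0.07384
P(S|M2) = 0.62·0.305 + 0.38·0.059 = 0.1891 + 0.02242 = 0.21152
P(S|M3) = 0.13·0.358 + 0.87·0.034 = 0.04654 + 0.02958 = 0.07612
By total probability over the outer partition,
P(S) = 0.45·0.07384 + 0.3·0.21152 + 0.25·0.07612
      = 0.033228 + 0.063456 + 0.01903 = 0.115714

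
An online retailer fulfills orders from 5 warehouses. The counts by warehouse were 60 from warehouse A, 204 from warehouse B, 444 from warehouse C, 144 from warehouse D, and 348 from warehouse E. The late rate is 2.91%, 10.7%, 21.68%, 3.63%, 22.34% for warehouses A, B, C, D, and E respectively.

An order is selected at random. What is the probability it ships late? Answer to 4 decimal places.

0.1690

Total: 60 + 204 + 444 + 144 + 348 = 1200.
P(A) = 60/1200 = 0.05. P(B) = 204/1200 = 0.17. P(C) = 444/1200 = 0.37. P(D) = 144/1200 = 0.12. P(E) = 348/1200 = 0.29.
P(L) = P(L|A)·P(A) + P(L|B)·P(B) + P(L|C)·P(C) + P(L|D)·P(D) + P(L|E)·P(E)
      = 0.0291·0.05 + 0.107·0.17 + 0.2168·0.37 + 0.0363·0.12 + 0.2234·0.29
      = 0.001455 + 0.01819 + 0.080216 + 0.004356 + 0.064786 = 0.169003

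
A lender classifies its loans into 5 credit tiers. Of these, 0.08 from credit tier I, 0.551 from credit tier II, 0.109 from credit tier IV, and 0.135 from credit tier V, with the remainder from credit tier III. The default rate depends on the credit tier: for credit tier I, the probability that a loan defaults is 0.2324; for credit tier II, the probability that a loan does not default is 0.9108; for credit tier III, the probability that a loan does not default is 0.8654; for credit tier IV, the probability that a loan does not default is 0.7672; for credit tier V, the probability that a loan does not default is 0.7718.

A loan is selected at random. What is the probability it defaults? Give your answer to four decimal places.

P(III) = 1 − (0.08 + 0.551 + 0.109 + 0.135) = 0.125.
P(D|II) = 1 − 0.9108 = 0.0892.
P(D|III) = 1 − 0.8654 = 0.1346.
P(D|IV) = 1 − 0.7672 = 0.2328.
P(D|V) = 1 − 0.7718 = 0.2282.
Summing over the partition,
P(D) = P(D|I)·P(I) + P(D|II)·P(II) + P(D|III)·P(III) + P(D|IV)·P(IV) + P(D|V)·P(V)
      = 0.2324·0.08 + 0.0892·0.551 + 0.1346·0.125 + 0.2328·0.109 + 0.2282·0.135
      = 0.018592 + 0.0491492 + 0.016825 + 0.0253752 + 0.030807 = 0.1407484

0.1407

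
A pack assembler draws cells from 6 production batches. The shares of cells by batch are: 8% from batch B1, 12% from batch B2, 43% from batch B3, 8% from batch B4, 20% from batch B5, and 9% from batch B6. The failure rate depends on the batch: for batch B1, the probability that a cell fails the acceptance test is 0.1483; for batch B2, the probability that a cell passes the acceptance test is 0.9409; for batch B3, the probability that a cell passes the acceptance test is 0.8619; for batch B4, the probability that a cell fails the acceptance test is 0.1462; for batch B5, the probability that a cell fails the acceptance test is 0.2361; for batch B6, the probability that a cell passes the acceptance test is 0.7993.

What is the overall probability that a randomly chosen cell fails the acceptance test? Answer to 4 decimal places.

P(F|B2) = 1 − 0.9409 = 0.0591.
P(F|B3) = 1 − 0.8619 = 0.1381.
P(F|B6) = 1 − 0.7993 = 0.2007.
P(F) = P(F|B1)·P(B1) + P(F|B2)·P(B2) + P(F|B3)·P(B3) + P(F|B4)·P(B4) + P(F|B5)·P(B5) + P(F|B6)·P(B6)
      = 0.1483·0.08 + 0.0591·0.12 + 0.1381·0.43 + 0.1462·0.08 + 0.2361·0.2 + 0.2007·0.09
      = 0.011864 + 0.007092 + 0.059383 + 0.011696 + 0.04722 + 0.018063 = 0.155318

0.1553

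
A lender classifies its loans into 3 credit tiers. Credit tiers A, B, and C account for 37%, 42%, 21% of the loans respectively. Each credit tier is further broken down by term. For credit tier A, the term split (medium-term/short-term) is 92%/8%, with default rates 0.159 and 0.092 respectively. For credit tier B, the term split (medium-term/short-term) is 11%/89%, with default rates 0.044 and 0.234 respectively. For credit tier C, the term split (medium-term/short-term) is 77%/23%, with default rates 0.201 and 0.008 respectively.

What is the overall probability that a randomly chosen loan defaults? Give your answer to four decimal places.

P(D) ≈ 0.1792

P(D|A) = 0.92·0.159 + 0.08·0.092 = 0.14628 + 0.00736 = 0.15364
P(D|B) = 0.11·0.044 + 0.89·0.234 = 0.00484 + 0.20826 = 0.2131
P(D|C) = 0.77·0.201 + 0.23·0.008 = 0.15477 + 0.00184 = 0.15661
By total probability over the outer partition,
P(D) = 0.37·0.15364 + 0.42·0.2131 + 0.21·0.15661
      = 0.0568468 + 0.089502 + 0.0328881 = 0.1792369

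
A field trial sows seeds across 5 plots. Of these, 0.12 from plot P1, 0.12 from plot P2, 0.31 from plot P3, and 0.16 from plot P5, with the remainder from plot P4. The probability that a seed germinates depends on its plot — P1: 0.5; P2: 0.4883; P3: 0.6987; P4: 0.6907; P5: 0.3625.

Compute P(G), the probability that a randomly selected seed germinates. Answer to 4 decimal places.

0.5935

P(P4) = 1 − (0.12 + 0.12 + 0.31 + 0.16) = 0.29.
Summing over the partition,
P(G) = P(G|P1)·P(P1) + P(G|P2)·P(P2) + P(G|P3)·P(P3) + P(G|P4)·P(P4) + P(G|P5)·P(P5)
      = 0.5·0.12 + 0.4883·0.12 + 0.6987·0.31 + 0.6907·0.29 + 0.3625·0.16
      = 0.06 + 0.058596 + 0.216597 + 0.200303 + 0.058 = 0.593496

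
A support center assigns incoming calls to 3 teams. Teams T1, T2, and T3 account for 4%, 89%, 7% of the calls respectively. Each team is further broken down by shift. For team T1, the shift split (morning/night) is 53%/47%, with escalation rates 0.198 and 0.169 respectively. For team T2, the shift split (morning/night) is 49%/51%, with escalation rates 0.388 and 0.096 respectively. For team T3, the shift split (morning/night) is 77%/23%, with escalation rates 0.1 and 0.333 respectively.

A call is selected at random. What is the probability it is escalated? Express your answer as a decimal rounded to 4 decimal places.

P(E|T1) = 0.53·0.198 + 0.47·0.169 = 0.10494 + 0.07943 = 0.18437
P(E|T2) = 0.49·0.388 + 0.51·0.096 = 0.19012 + 0.04896 = 0.23908
P(E|T3) = 0.77·0.1 + 0.23·0.333 = 0.077 + 0.07659 = 0.15359
By total probability over the outer partition,
P(E) = 0.04·0.18437 + 0.89·0.23908 + 0.07·0.15359
      = 0.0073748 + 0.2127812 + 0.0107513 = 0.2309073

P(E) ≈ 0.2309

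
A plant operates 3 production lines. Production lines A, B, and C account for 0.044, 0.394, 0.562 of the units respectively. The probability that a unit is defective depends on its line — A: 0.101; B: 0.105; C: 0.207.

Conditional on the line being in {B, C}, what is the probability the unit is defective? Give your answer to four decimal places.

0.1650

Let S = {B, C}.
P(S) = 0.394 + 0.562 = 0.956.
P(D ∩ S) = 0.105·0.394 + 0.207·0.562 = 0.04137 + 0.116334 = 0.157704.
P(D | S) = 0.157704 / 0.956 = 0.164962…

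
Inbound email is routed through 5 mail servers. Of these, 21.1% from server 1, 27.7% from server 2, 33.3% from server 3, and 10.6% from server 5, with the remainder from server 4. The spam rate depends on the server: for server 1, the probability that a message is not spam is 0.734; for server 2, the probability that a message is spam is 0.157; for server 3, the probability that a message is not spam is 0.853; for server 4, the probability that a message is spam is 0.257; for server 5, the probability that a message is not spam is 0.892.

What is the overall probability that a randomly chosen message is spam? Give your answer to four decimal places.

P(4) = 1 − (0.211 + 0.277 + 0.333 + 0.106) = 0.073.
P(S|1) = 1 − 0.734 = 0.266.
P(S|3) = 1 − 0.853 = 0.147.
P(S|5) = 1 − 0.892 = 0.108.
By the law of total probability,
P(S) = P(S|1)·P(1) + P(S|2)·P(2) + P(S|3)·P(3) + P(S|4)·P(4) + P(S|5)·P(5)
      = 0.266·0.211 + 0.157·0.277 + 0.147·0.333 + 0.257·0.073 + 0.108·0.106
      = 0.056126 + 0.043489 + 0.048951 + 0.018761 + 0.011448 = 0.178775

0.1788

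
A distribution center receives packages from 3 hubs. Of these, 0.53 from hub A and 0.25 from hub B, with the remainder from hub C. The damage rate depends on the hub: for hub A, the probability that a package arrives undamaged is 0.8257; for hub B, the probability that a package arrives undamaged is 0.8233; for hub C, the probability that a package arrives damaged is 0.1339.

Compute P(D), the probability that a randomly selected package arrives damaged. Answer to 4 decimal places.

0.1660

P(C) = 1 − (0.53 + 0.25) = 0.22.
P(D|A) = 1 − 0.8257 = 0.1743.
P(D|B) = 1 − 0.8233 = 0.1767.
P(D) = P(D|A)·P(A) + P(D|B)·P(B) + P(D|C)·P(C)
      = 0.1743·0.53 + 0.1767·0.25 + 0.1339·0.22
      = 0.092379 + 0.044175 + 0.029458 = 0.166012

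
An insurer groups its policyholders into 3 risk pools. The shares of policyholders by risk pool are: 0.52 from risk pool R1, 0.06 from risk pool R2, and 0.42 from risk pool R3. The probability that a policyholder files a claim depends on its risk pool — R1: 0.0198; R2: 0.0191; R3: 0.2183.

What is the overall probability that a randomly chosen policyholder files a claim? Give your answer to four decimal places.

By the law of total probability,
P(C) = P(C|R1)·P(R1) + P(C|R2)·P(R2) + P(C|R3)·P(R3)
      = 0.0198·0.52 + 0.0191·0.06 + 0.2183·0.42
      = 0.010296 + 0.001146 + 0.091686 = 0.103128

P(C) ≈ 0.1031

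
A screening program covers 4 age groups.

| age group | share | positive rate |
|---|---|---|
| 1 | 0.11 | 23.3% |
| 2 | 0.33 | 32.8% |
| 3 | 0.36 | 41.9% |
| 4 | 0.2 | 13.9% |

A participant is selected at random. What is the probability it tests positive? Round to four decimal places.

P(T) ≈ 0.3125

P(T) = P(T|1)·P(1) + P(T|2)·P(2) + P(T|3)·P(3) + P(T|4)·P(4)
      = 0.233·0.11 + 0.328·0.33 + 0.419·0.36 + 0.139·0.2
      = 0.02563 + 0.10824 + 0.15084 + 0.0278 = 0.31251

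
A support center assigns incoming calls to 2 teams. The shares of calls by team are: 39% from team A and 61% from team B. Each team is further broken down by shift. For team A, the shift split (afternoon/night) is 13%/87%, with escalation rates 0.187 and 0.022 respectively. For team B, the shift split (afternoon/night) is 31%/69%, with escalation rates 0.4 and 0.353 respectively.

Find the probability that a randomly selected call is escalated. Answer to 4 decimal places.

P(E) ≈ 0.2412

P(E|A) = 0.13·0.187 + 0.87·0.022 = 0.02431 + 0.01914 = 0.04345
P(E|B) = 0.31·0.4 + 0.69·0.353 = 0.124 + 0.24357 = 0.36757
Then overall,
P(E) = 0.39·0.04345 + 0.61·0.36757
      = 0.0169455 + 0.2242177 = 0.2411632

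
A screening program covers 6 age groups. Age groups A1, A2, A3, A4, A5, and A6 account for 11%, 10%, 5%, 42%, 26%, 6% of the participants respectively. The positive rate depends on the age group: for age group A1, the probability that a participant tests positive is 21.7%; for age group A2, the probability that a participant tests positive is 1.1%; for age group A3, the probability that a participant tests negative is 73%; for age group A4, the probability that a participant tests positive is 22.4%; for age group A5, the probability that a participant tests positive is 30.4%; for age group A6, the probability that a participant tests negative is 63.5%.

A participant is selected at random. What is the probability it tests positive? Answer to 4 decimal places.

P(T|A3) = 1 − 0.73 = 0.27.
P(T|A6) = 1 − 0.635 = 0.365.
P(T) = P(T|A1)·P(A1) + P(T|A2)·P(A2) + P(T|A3)·P(A3) + P(T|A4)·P(A4) + P(T|A5)·P(A5) + P(T|A6)·P(A6)
      = 0.217·0.11 + 0.011·0.1 + 0.27·0.05 + 0.224·0.42 + 0.304·0.26 + 0.365·0.06
      = 0.02387 + 0.0011 + 0.0135 + 0.09408 + 0.07904 + 0.0219 = 0.23349

P(T) ≈ 0.2335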